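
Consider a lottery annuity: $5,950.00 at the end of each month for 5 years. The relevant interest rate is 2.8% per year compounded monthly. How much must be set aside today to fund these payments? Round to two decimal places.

$332,774.94

This is an ordinary annuity: 60 payments of $5,950.00 at the end of each month.
Periodic rate r = 0.028/12 per month; n is counted in months.
PV = PMT × [(1 − (1+r)^−n)/r] = 5,950 × [1 − (1+r)^−60] / r = $332,774.94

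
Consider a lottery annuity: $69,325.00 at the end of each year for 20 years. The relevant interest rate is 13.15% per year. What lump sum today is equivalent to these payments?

This is an ordinary annuity: 20 payments of $69,325.00 at the end of each year.
Periodic rate r = 0.1315 per year.
PV = PMT × [(1 − (1+r)^−n)/r] = 69,325 × [1 − (1+r)^−20] / r = $482,633.72

$482,633.72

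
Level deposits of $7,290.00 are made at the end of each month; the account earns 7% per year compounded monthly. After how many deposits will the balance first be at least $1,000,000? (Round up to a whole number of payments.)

102 payments

Periodic rate r = 0.07/12 per month; n is counted in months.
Ordinary annuity FV: 1,000,000 = 7,290 × [((1+r)^n − 1)/r].
(1+r)^n = 1 + 1,000,000 × r / 7,290, so n = ln(1 + 1,000,000·r/7,290) / ln(1+r) = 101.07.
Round up to a whole number of payments: n = 102.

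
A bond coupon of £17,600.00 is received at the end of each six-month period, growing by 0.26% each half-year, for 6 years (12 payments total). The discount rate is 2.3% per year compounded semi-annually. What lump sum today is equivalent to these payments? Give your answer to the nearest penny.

Periodic rate r = 0.023/2 per half-year; n is counted in half-years.
Growing ordinary annuity: PV = PMT₁ × [1 − ((1+g)/(1+r))^n] / (r − g) = 17,600 × [1 − ((1+0.0026)/(1+r))^12] / (r − 0.0026) = £198,984.89.

£198,984.89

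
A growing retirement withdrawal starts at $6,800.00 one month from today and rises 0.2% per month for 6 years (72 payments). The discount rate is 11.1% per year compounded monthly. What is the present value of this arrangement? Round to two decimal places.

$379,799.87

Periodic rate r = 0.111/12 per month; n is counted in months.
Growing ordinary annuity: PV = PMT₁ × [1 − ((1+g)/(1+r))^n] / (r − g) = 6,800 × [1 − ((1+0.002)/(1+r))^72] / (r − 0.002) = $379,799.87.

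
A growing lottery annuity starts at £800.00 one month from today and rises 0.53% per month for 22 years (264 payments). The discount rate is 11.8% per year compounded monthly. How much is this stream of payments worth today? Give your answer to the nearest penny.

£122,667.01

Periodic rate r = 0.118/12 per month; n is counted in months.
Growing ordinary annuity: PV = PMT₁ × [1 − ((1+g)/(1+r))^n] / (r − g) = 800 × [1 − ((1+0.0053)/(1+r))^264] / (r − 0.0053) = £122,667.01.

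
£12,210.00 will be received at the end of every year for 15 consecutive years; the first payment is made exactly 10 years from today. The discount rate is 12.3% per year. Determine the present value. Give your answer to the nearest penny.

£28,812.29

Ordinary annuity of 15 payments, first payment at period 10.
Periodic rate r = 0.123 per year.
The ordinary-annuity PV formula values the stream one period before the first payment (period 9); discount that back 9 periods:
PV₀ = 12,210 × [1 − (1+r)^−15] / r × (1+r)^−9 = £28,812.29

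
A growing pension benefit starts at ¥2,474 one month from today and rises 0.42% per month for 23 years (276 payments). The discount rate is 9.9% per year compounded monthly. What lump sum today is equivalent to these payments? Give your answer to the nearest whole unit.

Periodic rate r = 0.099/12 per month; n is counted in months.
Growing ordinary annuity: PV = PMT₁ × [1 − ((1+g)/(1+r))^n] / (r − g) = 2,474 × [1 − ((1+0.0042)/(1+r))^276] / (r − 0.0042) = ¥409,727.

¥409,727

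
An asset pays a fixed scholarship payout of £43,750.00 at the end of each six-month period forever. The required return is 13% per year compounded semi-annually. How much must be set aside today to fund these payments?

£673,076.92

Periodic rate r = 0.13/2 per half-year.
Level perpetuity: PV = PMT / r = 43,750 / (0.13/2) = £673,076.92.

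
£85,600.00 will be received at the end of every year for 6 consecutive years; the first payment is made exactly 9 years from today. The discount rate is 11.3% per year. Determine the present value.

Ordinary annuity of 6 payments, first payment at period 9.
Periodic rate r = 0.113 per year.
The ordinary-annuity PV formula values the stream one period before the first payment (period 8); discount that back 8 periods:
PV₀ = 85,600 × [1 − (1+r)^−6] / r × (1+r)^−8 = £152,462.95

£152,462.95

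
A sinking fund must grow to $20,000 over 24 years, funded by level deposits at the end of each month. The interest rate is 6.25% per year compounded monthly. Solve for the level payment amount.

$30.07

Level ordinary annuity; solve FV = PMT × [((1+r)^n − 1)/r] for PMT.
Periodic rate r = 0.0625/12 per month; n is counted in months.
With n = 288: PMT = 20,000 / ([((1+r)^n − 1)/r]) = $30.07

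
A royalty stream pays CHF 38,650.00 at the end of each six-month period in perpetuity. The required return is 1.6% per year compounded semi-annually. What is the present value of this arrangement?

CHF 4,831,250.00

Periodic rate r = 0.016/2 per half-year.
Level perpetuity: PV = PMT / r = 38,650 / (0.016/2) = CHF 4,831,250.00.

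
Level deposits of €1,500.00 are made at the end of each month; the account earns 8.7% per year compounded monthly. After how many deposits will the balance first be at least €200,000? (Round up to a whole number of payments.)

94 payments

Periodic rate r = 0.087/12 per month; n is counted in months.
Ordinary annuity FV: 200,000 = 1,500 × [((1+r)^n − 1)/r].
(1+r)^n = 1 + 200,000 × r / 1,500, so n = ln(1 + 200,000·r/1,500) / ln(1+r) = 93.63.
Round up to a whole number of payments: n = 94.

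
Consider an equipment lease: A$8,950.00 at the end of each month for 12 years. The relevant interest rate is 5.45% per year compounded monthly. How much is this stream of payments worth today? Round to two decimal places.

This is an ordinary annuity: 144 payments of A$8,950.00 at the end of each month.
Periodic rate r = 0.0545/12 per month; n is counted in months.
PV = PMT × [(1 − (1+r)^−n)/r] = 8,950 × [1 − (1+r)^−144] / r = A$944,465.33

A$944,465.33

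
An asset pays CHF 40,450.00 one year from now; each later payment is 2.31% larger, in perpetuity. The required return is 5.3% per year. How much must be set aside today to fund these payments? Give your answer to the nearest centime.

Periodic rate r = 0.053 per year.
Growing perpetuity (Gordon): PV = PMT₁ / (r − g) = 40,450 / (r − 0.0231) = CHF 1,352,842.81.

CHF 1,352,842.81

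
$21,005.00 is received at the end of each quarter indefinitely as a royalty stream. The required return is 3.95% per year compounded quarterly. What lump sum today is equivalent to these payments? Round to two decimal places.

Periodic rate r = 0.0395/4 per quarter.
Level perpetuity: PV = PMT / r = 21,005 / (0.0395/4) = $2,127,088.61.

$2,127,088.61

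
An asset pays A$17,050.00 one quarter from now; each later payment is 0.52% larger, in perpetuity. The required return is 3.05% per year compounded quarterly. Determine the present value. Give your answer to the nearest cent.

Periodic rate r = 0.0305/4 per quarter.
Growing perpetuity (Gordon): PV = PMT₁ / (r − g) = 17,050 / (r − 0.0052) = A$7,030,927.84.

A$7,030,927.84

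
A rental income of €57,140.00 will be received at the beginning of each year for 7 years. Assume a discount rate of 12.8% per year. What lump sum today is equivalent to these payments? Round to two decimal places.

€286,837.89

This is an annuity due: 7 payments of €57,140.00 at the beginning of each year.
Periodic rate r = 0.128 per year.
PV = PMT × [(1 − (1+r)^−n)/r] × (1+r) = 57,140 × [1 − (1+r)^−7] / r × (1+r) = €286,837.89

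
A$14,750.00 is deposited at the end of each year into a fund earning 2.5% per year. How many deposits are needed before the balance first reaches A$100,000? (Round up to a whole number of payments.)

Periodic rate r = 0.025 per year.
Ordinary annuity FV: 100,000 = 14,750 × [((1+r)^n − 1)/r].
(1+r)^n = 1 + 100,000 × r / 14,750, so n = ln(1 + 100,000·r/14,750) / ln(1+r) = 6.34.
Round up to a whole number of payments: n = 7.

7 payments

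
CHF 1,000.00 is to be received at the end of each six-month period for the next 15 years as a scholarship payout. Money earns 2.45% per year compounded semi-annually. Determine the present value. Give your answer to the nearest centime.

This is an ordinary annuity: 30 payments of CHF 1,000.00 at the end of each six-month period.
Periodic rate r = 0.0245/2 per half-year; n is counted in half-years.
PV = PMT × [(1 − (1+r)^−n)/r] = 1,000 × [1 − (1+r)^−30] / r = CHF 24,978.68

CHF 24,978.68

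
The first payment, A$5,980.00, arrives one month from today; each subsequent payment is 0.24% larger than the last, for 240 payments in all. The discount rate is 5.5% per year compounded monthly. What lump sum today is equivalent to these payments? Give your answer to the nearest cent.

A$1,114,121.33

Periodic rate r = 0.055/12 per month; n is counted in months.
Growing ordinary annuity: PV = PMT₁ × [1 − ((1+g)/(1+r))^n] / (r − g) = 5,980 × [1 − ((1+0.0024)/(1+r))^240] / (r − 0.0024) = A$1,114,121.33.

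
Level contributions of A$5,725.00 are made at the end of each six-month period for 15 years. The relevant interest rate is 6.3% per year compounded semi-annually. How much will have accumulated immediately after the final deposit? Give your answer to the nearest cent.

This is an ordinary annuity: 30 deposits of A$5,725.00 at the end of each six-month period.
Periodic rate r = 0.063/2 per half-year; n is counted in half-years.
FV = PMT × [((1+r)^n − 1)/r] = 5,725 × [(1+r)^30 − 1] / r = A$279,085.20

A$279,085.20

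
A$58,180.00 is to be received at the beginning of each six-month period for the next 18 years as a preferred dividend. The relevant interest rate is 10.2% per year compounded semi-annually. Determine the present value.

A$998,928.17

This is an annuity due: 36 payments of A$58,180.00 at the beginning of each six-month period.
Periodic rate r = 0.102/2 per half-year; n is counted in half-years.
PV = PMT × [(1 − (1+r)^−n)/r] × (1+r) = 58,180 × [1 − (1+r)^−36] / r × (1+r) = A$998,928.17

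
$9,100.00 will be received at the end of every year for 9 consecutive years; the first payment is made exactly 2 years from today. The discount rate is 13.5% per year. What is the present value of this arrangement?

$40,389.99

Ordinary annuity of 9 payments, first payment at period 2.
Periodic rate r = 0.135 per year.
The ordinary-annuity PV formula values the stream one period before the first payment (period 1); discount that back 1 periods:
PV₀ = 9,100 × [1 − (1+r)^−9] / r × (1+r)^−1 = $40,389.99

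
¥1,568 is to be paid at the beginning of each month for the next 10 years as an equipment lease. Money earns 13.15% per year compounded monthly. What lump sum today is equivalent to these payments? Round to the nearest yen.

¥105,540

This is an annuity due: 120 payments of ¥1,568 at the beginning of each month.
Periodic rate r = 0.1315/12 per month; n is counted in months.
PV = PMT × [(1 − (1+r)^−n)/r] × (1+r) = 1,568 × [1 − (1+r)^−120] / r × (1+r) = ¥105,540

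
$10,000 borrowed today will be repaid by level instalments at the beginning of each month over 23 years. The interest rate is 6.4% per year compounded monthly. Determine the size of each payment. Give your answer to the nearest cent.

Level annuity due; solve PV = PMT × [(1 − (1+r)^−n)/r] × (1+r) for PMT.
Periodic rate r = 0.064/12 per month; n is counted in months.
With n = 276: PMT = 10,000 / ([(1 − (1+r)^−n)/r] × (1+r)) = $68.93

$68.93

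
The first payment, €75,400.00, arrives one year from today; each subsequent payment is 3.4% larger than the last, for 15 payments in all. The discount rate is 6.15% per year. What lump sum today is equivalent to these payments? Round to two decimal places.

Periodic rate r = 0.0615 per year.
Growing ordinary annuity: PV = PMT₁ × [1 − ((1+g)/(1+r))^n] / (r − g) = 75,400 × [1 − ((1+0.034)/(1+r))^15] / (r − 0.034) = €892,350.46.

€892,350.46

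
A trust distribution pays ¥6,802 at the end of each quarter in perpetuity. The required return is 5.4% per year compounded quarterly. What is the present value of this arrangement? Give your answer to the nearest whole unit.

¥503,852

Periodic rate r = 0.054/4 per quarter.
Level perpetuity: PV = PMT / r = 6,802 / (0.054/4) = ¥503,852.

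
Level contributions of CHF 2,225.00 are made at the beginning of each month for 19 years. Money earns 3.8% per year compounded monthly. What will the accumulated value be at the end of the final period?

CHF 744,468.97

This is an annuity due: 228 deposits of CHF 2,225.00 at the beginning of each month.
Periodic rate r = 0.038/12 per month; n is counted in months.
FV = PMT × [((1+r)^n − 1)/r] × (1+r) = 2,225 × [(1+r)^228 − 1] / r × (1+r) = CHF 744,468.97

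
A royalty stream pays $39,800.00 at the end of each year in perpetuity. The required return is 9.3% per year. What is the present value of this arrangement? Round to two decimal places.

$427,956.99

Periodic rate r = 0.093 per year.
Level perpetuity: PV = PMT / r = 39,800 / (0.093) = $427,956.99.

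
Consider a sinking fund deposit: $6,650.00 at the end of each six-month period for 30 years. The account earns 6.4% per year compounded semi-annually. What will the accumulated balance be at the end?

$1,167,665.04

This is an ordinary annuity: 60 deposits of $6,650.00 at the end of each six-month period.
Periodic rate r = 0.064/2 per half-year; n is counted in half-years.
FV = PMT × [((1+r)^n − 1)/r] = 6,650 × [(1+r)^60 − 1] / r = $1,167,665.04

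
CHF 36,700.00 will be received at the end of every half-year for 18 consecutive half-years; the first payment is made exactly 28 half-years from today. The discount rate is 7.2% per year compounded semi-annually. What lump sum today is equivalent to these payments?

Ordinary annuity of 18 payments, first payment at period 28.
Periodic rate r = 0.072/2 per half-year; n is counted in half-years.
The ordinary-annuity PV formula values the stream one period before the first payment (period 27); discount that back 27 periods:
PV₀ = 36,700 × [1 − (1+r)^−18] / r × (1+r)^−27 = CHF 184,754.01

CHF 184,754.01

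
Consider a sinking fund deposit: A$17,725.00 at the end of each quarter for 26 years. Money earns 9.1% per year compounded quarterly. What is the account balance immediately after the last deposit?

This is an ordinary annuity: 104 deposits of A$17,725.00 at the end of each quarter.
Periodic rate r = 0.091/4 per quarter; n is counted in quarters.
FV = PMT × [((1+r)^n − 1)/r] = 17,725 × [(1+r)^104 − 1] / r = A$7,304,977.92

A$7,304,977.92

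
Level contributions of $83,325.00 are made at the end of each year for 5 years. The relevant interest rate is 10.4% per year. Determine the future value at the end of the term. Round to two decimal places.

This is an ordinary annuity: 5 deposits of $83,325.00 at the end of each year.
Periodic rate r = 0.104 per year.
FV = PMT × [((1+r)^n − 1)/r] = 83,325 × [(1+r)^5 − 1] / r = $512,773.83

$512,773.83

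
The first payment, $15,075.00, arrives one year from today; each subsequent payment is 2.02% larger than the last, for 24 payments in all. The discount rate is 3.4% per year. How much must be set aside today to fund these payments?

Periodic rate r = 0.034 per year.
Growing ordinary annuity: PV = PMT₁ × [1 − ((1+g)/(1+r))^n] / (r − g) = 15,075 × [1 − ((1+0.0202)/(1+r))^24] / (r − 0.0202) = $301,106.25.

$301,106.25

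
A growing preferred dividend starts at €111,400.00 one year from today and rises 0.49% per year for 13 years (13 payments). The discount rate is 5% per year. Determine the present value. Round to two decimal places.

€1,074,197.20

Periodic rate r = 0.05 per year.
Growing ordinary annuity: PV = PMT₁ × [1 − ((1+g)/(1+r))^n] / (r − g) = 111,400 × [1 − ((1+0.0049)/(1+r))^13] / (r − 0.0049) = €1,074,197.20.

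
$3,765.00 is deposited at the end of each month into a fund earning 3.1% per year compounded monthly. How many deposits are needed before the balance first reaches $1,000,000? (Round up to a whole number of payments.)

Periodic rate r = 0.031/12 per month; n is counted in months.
Ordinary annuity FV: 1,000,000 = 3,765 × [((1+r)^n − 1)/r].
(1+r)^n = 1 + 1,000,000 × r / 3,765, so n = ln(1 + 1,000,000·r/3,765) / ln(1+r) = 202.50.
Round up to a whole number of payments: n = 203.

203 payments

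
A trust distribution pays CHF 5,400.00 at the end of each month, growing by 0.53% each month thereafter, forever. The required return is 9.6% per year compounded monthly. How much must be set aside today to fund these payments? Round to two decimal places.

CHF 2,000,000.00

Periodic rate r = 0.096/12 per month.
Growing perpetuity (Gordon): PV = PMT₁ / (r − g) = 5,400 / (r − 0.0053) = CHF 2,000,000.00.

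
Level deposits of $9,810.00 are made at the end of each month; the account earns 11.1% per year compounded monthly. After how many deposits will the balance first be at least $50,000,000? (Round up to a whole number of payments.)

Periodic rate r = 0.111/12 per month; n is counted in months.
Ordinary annuity FV: 50,000,000 = 9,810 × [((1+r)^n − 1)/r].
(1+r)^n = 1 + 50,000,000 × r / 9,810, so n = ln(1 + 50,000,000·r/9,810) / ln(1+r) = 420.77.
Round up to a whole number of payments: n = 421.

421 payments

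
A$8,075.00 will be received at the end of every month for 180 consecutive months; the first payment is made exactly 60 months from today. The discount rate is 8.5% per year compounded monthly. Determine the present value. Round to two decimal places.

A$540,707.05

Ordinary annuity of 180 payments, first payment at period 60.
Periodic rate r = 0.085/12 per month; n is counted in months.
The ordinary-annuity PV formula values the stream one period before the first payment (period 59); discount that back 59 periods:
PV₀ = 8,075 × [1 − (1+r)^−180] / r × (1+r)^−59 = A$540,707.05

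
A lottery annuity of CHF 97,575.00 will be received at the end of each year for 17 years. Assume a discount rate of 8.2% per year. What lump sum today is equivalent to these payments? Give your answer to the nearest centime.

This is an ordinary annuity: 17 payments of CHF 97,575.00 at the end of each year.
Periodic rate r = 0.082 per year.
PV = PMT × [(1 − (1+r)^−n)/r] = 97,575 × [1 − (1+r)^−17] / r = CHF 878,293.23

CHF 878,293.23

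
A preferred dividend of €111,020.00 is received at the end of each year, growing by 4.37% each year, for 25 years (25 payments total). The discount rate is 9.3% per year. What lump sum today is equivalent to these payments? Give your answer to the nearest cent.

€1,541,626.12

Periodic rate r = 0.093 per year.
Growing ordinary annuity: PV = PMT₁ × [1 − ((1+g)/(1+r))^n] / (r − g) = 111,020 × [1 − ((1+0.0437)/(1+r))^25] / (r − 0.0437) = €1,541,626.12.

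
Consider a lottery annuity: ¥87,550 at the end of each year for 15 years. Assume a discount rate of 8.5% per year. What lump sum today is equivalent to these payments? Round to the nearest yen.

¥727,036

This is an ordinary annuity: 15 payments of ¥87,550 at the end of each year.
Periodic rate r = 0.085 per year.
PV = PMT × [(1 − (1+r)^−n)/r] = 87,550 × [1 − (1+r)^−15] / r = ¥727,036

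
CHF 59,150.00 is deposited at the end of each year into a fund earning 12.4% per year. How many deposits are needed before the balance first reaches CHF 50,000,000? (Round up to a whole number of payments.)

Periodic rate r = 0.124 per year.
Ordinary annuity FV: 50,000,000 = 59,150 × [((1+r)^n − 1)/r].
(1+r)^n = 1 + 50,000,000 × r / 59,150, so n = ln(1 + 50,000,000·r/59,150) / ln(1+r) = 39.88.
Round up to a whole number of payments: n = 40.

40 payments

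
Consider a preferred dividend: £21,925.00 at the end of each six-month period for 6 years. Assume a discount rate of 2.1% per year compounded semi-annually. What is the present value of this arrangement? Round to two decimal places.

This is an ordinary annuity: 12 payments of £21,925.00 at the end of each six-month period.
Periodic rate r = 0.021/2 per half-year; n is counted in half-years.
PV = PMT × [(1 − (1+r)^−n)/r] = 21,925 × [1 − (1+r)^−12] / r = £245,989.78

£245,989.78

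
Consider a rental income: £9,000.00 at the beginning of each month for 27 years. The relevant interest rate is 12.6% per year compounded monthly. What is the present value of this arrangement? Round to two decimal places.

This is an annuity due: 324 payments of £9,000.00 at the beginning of each month.
Periodic rate r = 0.126/12 per month; n is counted in months.
PV = PMT × [(1 − (1+r)^−n)/r] × (1+r) = 9,000 × [1 − (1+r)^−324] / r × (1+r) = £836,778.36

£836,778.36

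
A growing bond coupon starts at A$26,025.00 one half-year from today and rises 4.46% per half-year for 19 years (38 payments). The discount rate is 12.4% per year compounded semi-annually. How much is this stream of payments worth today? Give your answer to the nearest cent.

Periodic rate r = 0.124/2 per half-year; n is counted in half-years.
Growing ordinary annuity: PV = PMT₁ × [1 − ((1+g)/(1+r))^n] / (r − g) = 26,025 × [1 − ((1+0.0446)/(1+r))^38] / (r − 0.0446) = A$697,307.78.

A$697,307.78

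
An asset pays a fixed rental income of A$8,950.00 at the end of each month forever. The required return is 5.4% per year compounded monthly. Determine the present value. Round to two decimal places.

A$1,988,888.89

Periodic rate r = 0.054/12 per month.
Level perpetuity: PV = PMT / r = 8,950 / (0.054/12) = A$1,988,888.89.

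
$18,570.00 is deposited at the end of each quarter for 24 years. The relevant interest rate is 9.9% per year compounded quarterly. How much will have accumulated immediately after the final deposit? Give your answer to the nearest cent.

$7,094,060.13

This is an ordinary annuity: 96 deposits of $18,570.00 at the end of each quarter.
Periodic rate r = 0.099/4 per quarter; n is counted in quarters.
FV = PMT × [((1+r)^n − 1)/r] = 18,570 × [(1+r)^96 − 1] / r = $7,094,060.13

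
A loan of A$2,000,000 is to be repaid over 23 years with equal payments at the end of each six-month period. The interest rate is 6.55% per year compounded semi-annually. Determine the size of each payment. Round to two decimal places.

Level ordinary annuity; solve PV = PMT × [(1 − (1+r)^−n)/r] for PMT.
Periodic rate r = 0.0655/2 per half-year; n is counted in half-years.
With n = 46: PMT = 2,000,000 / ([(1 − (1+r)^−n)/r]) = A$84,745.96

A$84,745.96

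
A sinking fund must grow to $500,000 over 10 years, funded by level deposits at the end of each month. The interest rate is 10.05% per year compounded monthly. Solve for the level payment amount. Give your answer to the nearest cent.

Level ordinary annuity; solve FV = PMT × [((1+r)^n − 1)/r] for PMT.
Periodic rate r = 0.1005/12 per month; n is counted in months.
With n = 120: PMT = 500,000 / ([((1+r)^n − 1)/r]) = $2,433.89

$2,433.89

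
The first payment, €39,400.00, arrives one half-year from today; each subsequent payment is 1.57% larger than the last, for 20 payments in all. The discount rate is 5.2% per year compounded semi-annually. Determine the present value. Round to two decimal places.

Periodic rate r = 0.052/2 per half-year; n is counted in half-years.
Growing ordinary annuity: PV = PMT₁ × [1 − ((1+g)/(1+r))^n] / (r − g) = 39,400 × [1 − ((1+0.0157)/(1+r))^20] / (r − 0.0157) = €699,013.41.

€699,013.41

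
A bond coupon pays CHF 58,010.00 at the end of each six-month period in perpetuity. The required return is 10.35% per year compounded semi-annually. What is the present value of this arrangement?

CHF 1,120,966.18

Periodic rate r = 0.1035/2 per half-year.
Level perpetuity: PV = PMT / r = 58,010 / (0.1035/2) = CHF 1,120,966.18.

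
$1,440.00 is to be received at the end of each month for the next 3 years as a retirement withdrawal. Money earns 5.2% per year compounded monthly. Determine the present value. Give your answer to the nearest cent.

This is an ordinary annuity: 36 payments of $1,440.00 at the end of each month.
Periodic rate r = 0.052/12 per month; n is counted in months.
PV = PMT × [(1 − (1+r)^−n)/r] = 1,440 × [1 − (1+r)^−36] / r = $47,902.96

$47,902.96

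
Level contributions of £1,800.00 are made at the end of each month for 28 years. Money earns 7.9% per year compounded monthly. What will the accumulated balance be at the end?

£2,205,931.45

This is an ordinary annuity: 336 deposits of £1,800.00 at the end of each month.
Periodic rate r = 0.079/12 per month; n is counted in months.
FV = PMT × [((1+r)^n − 1)/r] = 1,800 × [(1+r)^336 − 1] / r = £2,205,931.45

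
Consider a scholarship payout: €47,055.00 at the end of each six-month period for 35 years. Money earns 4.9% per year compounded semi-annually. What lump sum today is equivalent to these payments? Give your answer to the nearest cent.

This is an ordinary annuity: 70 payments of €47,055.00 at the end of each six-month period.
Periodic rate r = 0.049/2 per half-year; n is counted in half-years.
PV = PMT × [(1 − (1+r)^−n)/r] = 47,055 × [1 − (1+r)^−70] / r = €1,567,752.35

€1,567,752.35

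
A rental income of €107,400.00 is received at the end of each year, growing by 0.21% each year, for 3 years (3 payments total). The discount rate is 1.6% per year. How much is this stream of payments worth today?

Periodic rate r = 0.016 per year.
Growing ordinary annuity: PV = PMT₁ × [1 − ((1+g)/(1+r))^n] / (r − g) = 107,400 × [1 − ((1+0.0021)/(1+r))^3] / (r − 0.0021) = €312,807.14.

€312,807.14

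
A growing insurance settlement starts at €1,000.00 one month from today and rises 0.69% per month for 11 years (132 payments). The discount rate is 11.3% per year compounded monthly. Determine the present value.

€111,546.47

Periodic rate r = 0.113/12 per month; n is counted in months.
Growing ordinary annuity: PV = PMT₁ × [1 − ((1+g)/(1+r))^n] / (r − g) = 1,000 × [1 − ((1+0.0069)/(1+r))^132] / (r − 0.0069) = €111,546.47.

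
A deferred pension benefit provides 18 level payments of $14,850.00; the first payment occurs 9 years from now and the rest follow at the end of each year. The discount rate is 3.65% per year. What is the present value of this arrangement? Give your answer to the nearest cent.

Ordinary annuity of 18 payments, first payment at period 9.
Periodic rate r = 0.0365 per year.
The ordinary-annuity PV formula values the stream one period before the first payment (period 8); discount that back 8 periods:
PV₀ = 14,850 × [1 − (1+r)^−18] / r × (1+r)^−8 = $145,218.50

$145,218.50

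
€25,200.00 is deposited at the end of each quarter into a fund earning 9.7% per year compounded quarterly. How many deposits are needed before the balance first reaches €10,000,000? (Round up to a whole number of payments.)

Periodic rate r = 0.097/4 per quarter; n is counted in quarters.
Ordinary annuity FV: 10,000,000 = 25,200 × [((1+r)^n − 1)/r].
(1+r)^n = 1 + 10,000,000 × r / 25,200, so n = ln(1 + 10,000,000·r/25,200) / ln(1+r) = 98.62.
Round up to a whole number of payments: n = 99.

99 payments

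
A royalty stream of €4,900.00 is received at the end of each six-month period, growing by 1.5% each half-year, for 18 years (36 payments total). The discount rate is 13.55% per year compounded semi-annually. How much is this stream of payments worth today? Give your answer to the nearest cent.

€77,899.46

Periodic rate r = 0.1355/2 per half-year; n is counted in half-years.
Growing ordinary annuity: PV = PMT₁ × [1 − ((1+g)/(1+r))^n] / (r − g) = 4,900 × [1 − ((1+0.015)/(1+r))^36] / (r − 0.015) = €77,899.46.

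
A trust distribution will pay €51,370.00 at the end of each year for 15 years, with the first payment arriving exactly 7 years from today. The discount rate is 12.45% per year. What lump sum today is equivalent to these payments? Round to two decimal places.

Ordinary annuity of 15 payments, first payment at period 7.
Periodic rate r = 0.1245 per year.
The ordinary-annuity PV formula values the stream one period before the first payment (period 6); discount that back 6 periods:
PV₀ = 51,370 × [1 − (1+r)^−15] / r × (1+r)^−6 = €168,965.19

€168,965.19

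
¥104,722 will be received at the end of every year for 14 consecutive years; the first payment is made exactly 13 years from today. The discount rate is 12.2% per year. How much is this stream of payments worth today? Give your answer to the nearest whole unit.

¥172,618

Ordinary annuity of 14 payments, first payment at period 13.
Periodic rate r = 0.122 per year.
The ordinary-annuity PV formula values the stream one period before the first payment (period 12); discount that back 12 periods:
PV₀ = 104,722 × [1 − (1+r)^−14] / r × (1+r)^−12 = ¥172,618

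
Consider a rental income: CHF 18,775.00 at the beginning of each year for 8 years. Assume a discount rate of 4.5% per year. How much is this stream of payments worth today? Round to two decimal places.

This is an annuity due: 8 payments of CHF 18,775.00 at the beginning of each year.
Periodic rate r = 0.045 per year.
PV = PMT × [(1 − (1+r)^−n)/r] × (1+r) = 18,775 × [1 − (1+r)^−8] / r × (1+r) = CHF 129,410.46

CHF 129,410.46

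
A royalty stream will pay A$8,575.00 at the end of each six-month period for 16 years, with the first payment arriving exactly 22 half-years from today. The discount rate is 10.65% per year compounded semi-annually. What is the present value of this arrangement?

A$43,871.50

Ordinary annuity of 32 payments, first payment at period 22.
Periodic rate r = 0.1065/2 per half-year; n is counted in half-years.
The ordinary-annuity PV formula values the stream one period before the first payment (period 21); discount that back 21 periods:
PV₀ = 8,575 × [1 − (1+r)^−32] / r × (1+r)^−21 = A$43,871.50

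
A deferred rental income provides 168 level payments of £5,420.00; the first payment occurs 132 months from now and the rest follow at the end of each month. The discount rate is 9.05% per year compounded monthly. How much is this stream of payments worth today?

£192,568.59

Ordinary annuity of 168 payments, first payment at period 132.
Periodic rate r = 0.0905/12 per month; n is counted in months.
The ordinary-annuity PV formula values the stream one period before the first payment (period 131); discount that back 131 periods:
PV₀ = 5,420 × [1 − (1+r)^−168] / r × (1+r)^−131 = £192,568.59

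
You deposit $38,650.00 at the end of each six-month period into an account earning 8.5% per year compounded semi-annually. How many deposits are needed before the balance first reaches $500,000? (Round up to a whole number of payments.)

11 payments

Periodic rate r = 0.085/2 per half-year; n is counted in half-years.
Ordinary annuity FV: 500,000 = 38,650 × [((1+r)^n − 1)/r].
(1+r)^n = 1 + 500,000 × r / 38,650, so n = ln(1 + 500,000·r/38,650) / ln(1+r) = 10.53.
Round up to a whole number of payments: n = 11.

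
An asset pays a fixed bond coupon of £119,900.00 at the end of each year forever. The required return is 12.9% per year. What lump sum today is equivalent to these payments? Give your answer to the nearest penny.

£929,457.36

Periodic rate r = 0.129 per year.
Level perpetuity: PV = PMT / r = 119,900 / (0.129) = £929,457.36.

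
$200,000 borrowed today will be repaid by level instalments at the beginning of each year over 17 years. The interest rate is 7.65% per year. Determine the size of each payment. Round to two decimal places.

Level annuity due; solve PV = PMT × [(1 − (1+r)^−n)/r] × (1+r) for PMT.
Periodic rate r = 0.0765 per year.
With n = 17: PMT = 200,000 / ([(1 − (1+r)^−n)/r] × (1+r)) = $19,894.69

$19,894.69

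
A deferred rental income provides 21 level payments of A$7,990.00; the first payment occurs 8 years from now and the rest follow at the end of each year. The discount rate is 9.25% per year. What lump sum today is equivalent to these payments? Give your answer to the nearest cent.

Ordinary annuity of 21 payments, first payment at period 8.
Periodic rate r = 0.0925 per year.
The ordinary-annuity PV formula values the stream one period before the first payment (period 7); discount that back 7 periods:
PV₀ = 7,990 × [1 − (1+r)^−21] / r × (1+r)^−7 = A$39,245.76

A$39,245.76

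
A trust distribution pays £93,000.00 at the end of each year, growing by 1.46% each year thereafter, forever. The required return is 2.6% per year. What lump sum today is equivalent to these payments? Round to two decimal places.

£8,157,894.74

Periodic rate r = 0.026 per year.
Growing perpetuity (Gordon): PV = PMT₁ / (r − g) = 93,000 / (r − 0.0146) = £8,157,894.74.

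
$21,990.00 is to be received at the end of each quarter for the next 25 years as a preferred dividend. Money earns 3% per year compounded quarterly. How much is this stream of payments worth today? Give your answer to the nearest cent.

$1,543,139.95

This is an ordinary annuity: 100 payments of $21,990.00 at the end of each quarter.
Periodic rate r = 0.03/4 per quarter; n is counted in quarters.
PV = PMT × [(1 − (1+r)^−n)/r] = 21,990 × [1 − (1+r)^−100] / r = $1,543,139.95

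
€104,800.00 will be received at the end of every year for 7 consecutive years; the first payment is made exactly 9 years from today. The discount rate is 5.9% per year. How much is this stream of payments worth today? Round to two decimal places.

€371,157.49

Ordinary annuity of 7 payments, first payment at period 9.
Periodic rate r = 0.059 per year.
The ordinary-annuity PV formula values the stream one period before the first payment (period 8); discount that back 8 periods:
PV₀ = 104,800 × [1 − (1+r)^−7] / r × (1+r)^−8 = €371,157.49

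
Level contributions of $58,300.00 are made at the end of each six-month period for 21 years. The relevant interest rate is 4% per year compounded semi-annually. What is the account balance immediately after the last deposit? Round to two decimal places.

$3,781,467.62

This is an ordinary annuity: 42 deposits of $58,300.00 at the end of each six-month period.
Periodic rate r = 0.04/2 per half-year; n is counted in half-years.
FV = PMT × [((1+r)^n − 1)/r] = 58,300 × [(1+r)^42 − 1] / r = $3,781,467.62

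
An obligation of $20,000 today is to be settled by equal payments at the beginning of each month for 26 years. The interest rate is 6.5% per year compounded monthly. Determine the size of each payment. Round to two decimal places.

Level annuity due; solve PV = PMT × [(1 − (1+r)^−n)/r] × (1+r) for PMT.
Periodic rate r = 0.065/12 per month; n is counted in months.
With n = 312: PMT = 20,000 / ([(1 − (1+r)^−n)/r] × (1+r)) = $132.27

$132.27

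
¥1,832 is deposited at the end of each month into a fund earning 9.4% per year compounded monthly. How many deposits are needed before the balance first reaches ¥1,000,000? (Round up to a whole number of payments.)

214 payments

Periodic rate r = 0.094/12 per month; n is counted in months.
Ordinary annuity FV: 1,000,000 = 1,832 × [((1+r)^n − 1)/r].
(1+r)^n = 1 + 1,000,000 × r / 1,832, so n = ln(1 + 1,000,000·r/1,832) / ln(1+r) = 213.15.
Round up to a whole number of payments: n = 214.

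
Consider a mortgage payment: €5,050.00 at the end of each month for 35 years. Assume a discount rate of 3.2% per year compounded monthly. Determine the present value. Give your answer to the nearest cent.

This is an ordinary annuity: 420 payments of €5,050.00 at the end of each month.
Periodic rate r = 0.032/12 per month; n is counted in months.
PV = PMT × [(1 − (1+r)^−n)/r] = 5,050 × [1 − (1+r)^−420] / r = €1,274,935.87

€1,274,935.87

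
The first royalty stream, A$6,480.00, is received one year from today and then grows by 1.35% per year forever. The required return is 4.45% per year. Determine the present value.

Periodic rate r = 0.0445 per year.
Growing perpetuity (Gordon): PV = PMT₁ / (r − g) = 6,480 / (r − 0.0135) = A$209,032.26.

A$209,032.26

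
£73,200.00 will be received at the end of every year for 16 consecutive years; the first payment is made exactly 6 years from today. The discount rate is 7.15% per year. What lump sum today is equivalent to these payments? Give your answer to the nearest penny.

Ordinary annuity of 16 payments, first payment at period 6.
Periodic rate r = 0.0715 per year.
The ordinary-annuity PV formula values the stream one period before the first payment (period 5); discount that back 5 periods:
PV₀ = 73,200 × [1 − (1+r)^−16] / r × (1+r)^−5 = £484,755.96

£484,755.96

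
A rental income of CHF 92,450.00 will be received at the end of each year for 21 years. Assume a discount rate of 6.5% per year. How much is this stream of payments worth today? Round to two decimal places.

CHF 1,043,296.71

This is an ordinary annuity: 21 payments of CHF 92,450.00 at the end of each year.
Periodic rate r = 0.065 per year.
PV = PMT × [(1 − (1+r)^−n)/r] = 92,450 × [1 − (1+r)^−21] / r = CHF 1,043,296.71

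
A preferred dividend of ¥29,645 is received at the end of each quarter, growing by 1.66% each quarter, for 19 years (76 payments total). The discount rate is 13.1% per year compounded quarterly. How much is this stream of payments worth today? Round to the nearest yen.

Periodic rate r = 0.131/4 per quarter; n is counted in quarters.
Growing ordinary annuity: PV = PMT₁ × [1 − ((1+g)/(1+r))^n] / (r − g) = 29,645 × [1 − ((1+0.0166)/(1+r))^76] / (r − 0.0166) = ¥1,281,551.

¥1,281,551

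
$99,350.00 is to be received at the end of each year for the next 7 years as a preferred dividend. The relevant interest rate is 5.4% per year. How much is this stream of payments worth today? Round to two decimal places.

$566,634.73

This is an ordinary annuity: 7 payments of $99,350.00 at the end of each year.
Periodic rate r = 0.054 per year.
PV = PMT × [(1 − (1+r)^−n)/r] = 99,350 × [1 − (1+r)^−7] / r = $566,634.73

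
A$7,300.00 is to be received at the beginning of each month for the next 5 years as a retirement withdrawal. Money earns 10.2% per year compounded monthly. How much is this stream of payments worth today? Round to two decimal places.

This is an annuity due: 60 payments of A$7,300.00 at the beginning of each month.
Periodic rate r = 0.102/12 per month; n is counted in months.
PV = PMT × [(1 − (1+r)^−n)/r] × (1+r) = 7,300 × [1 − (1+r)^−60] / r × (1+r) = A$344,897.99

A$344,897.99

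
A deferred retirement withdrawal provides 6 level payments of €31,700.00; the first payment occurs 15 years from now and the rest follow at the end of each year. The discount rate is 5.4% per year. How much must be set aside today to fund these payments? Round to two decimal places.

Ordinary annuity of 6 payments, first payment at period 15.
Periodic rate r = 0.054 per year.
The ordinary-annuity PV formula values the stream one period before the first payment (period 14); discount that back 14 periods:
PV₀ = 31,700 × [1 − (1+r)^−6] / r × (1+r)^−14 = €76,076.43

€76,076.43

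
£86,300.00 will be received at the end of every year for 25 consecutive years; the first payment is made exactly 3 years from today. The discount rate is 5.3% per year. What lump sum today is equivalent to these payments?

Ordinary annuity of 25 payments, first payment at period 3.
Periodic rate r = 0.053 per year.
The ordinary-annuity PV formula values the stream one period before the first payment (period 2); discount that back 2 periods:
PV₀ = 86,300 × [1 − (1+r)^−25] / r × (1+r)^−2 = £1,064,711.91

£1,064,711.91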